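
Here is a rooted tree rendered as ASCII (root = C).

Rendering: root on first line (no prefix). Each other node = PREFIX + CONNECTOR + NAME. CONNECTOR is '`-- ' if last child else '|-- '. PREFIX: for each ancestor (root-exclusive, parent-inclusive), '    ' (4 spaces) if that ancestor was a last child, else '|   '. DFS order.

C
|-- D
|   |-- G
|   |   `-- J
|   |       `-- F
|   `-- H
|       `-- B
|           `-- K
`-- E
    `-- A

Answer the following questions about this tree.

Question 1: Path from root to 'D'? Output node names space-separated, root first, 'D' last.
Walk down from root: C -> D

Answer: C D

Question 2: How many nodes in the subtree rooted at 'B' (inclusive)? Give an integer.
Answer: 2

Derivation:
Subtree rooted at B contains: B, K
Count = 2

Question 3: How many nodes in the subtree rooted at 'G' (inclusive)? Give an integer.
Subtree rooted at G contains: F, G, J
Count = 3

Answer: 3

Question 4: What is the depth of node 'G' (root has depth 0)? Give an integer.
Answer: 2

Derivation:
Path from root to G: C -> D -> G
Depth = number of edges = 2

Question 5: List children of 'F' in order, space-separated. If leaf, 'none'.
Node F's children (from adjacency): (leaf)

Answer: none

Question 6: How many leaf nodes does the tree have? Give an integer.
Answer: 3

Derivation:
Leaves (nodes with no children): A, F, K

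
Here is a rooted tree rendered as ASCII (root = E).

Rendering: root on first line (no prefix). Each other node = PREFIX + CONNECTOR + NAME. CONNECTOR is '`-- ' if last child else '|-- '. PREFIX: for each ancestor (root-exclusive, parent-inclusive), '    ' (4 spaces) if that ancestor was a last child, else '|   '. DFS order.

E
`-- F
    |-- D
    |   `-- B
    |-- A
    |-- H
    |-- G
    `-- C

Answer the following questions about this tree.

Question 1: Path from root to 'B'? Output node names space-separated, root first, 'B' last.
Walk down from root: E -> F -> D -> B

Answer: E F D B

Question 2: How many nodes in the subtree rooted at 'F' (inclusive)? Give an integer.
Answer: 7

Derivation:
Subtree rooted at F contains: A, B, C, D, F, G, H
Count = 7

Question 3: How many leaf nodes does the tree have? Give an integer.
Leaves (nodes with no children): A, B, C, G, H

Answer: 5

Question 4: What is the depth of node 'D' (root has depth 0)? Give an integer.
Path from root to D: E -> F -> D
Depth = number of edges = 2

Answer: 2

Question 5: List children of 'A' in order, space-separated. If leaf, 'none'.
Node A's children (from adjacency): (leaf)

Answer: none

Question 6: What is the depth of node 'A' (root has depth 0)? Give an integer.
Path from root to A: E -> F -> A
Depth = number of edges = 2

Answer: 2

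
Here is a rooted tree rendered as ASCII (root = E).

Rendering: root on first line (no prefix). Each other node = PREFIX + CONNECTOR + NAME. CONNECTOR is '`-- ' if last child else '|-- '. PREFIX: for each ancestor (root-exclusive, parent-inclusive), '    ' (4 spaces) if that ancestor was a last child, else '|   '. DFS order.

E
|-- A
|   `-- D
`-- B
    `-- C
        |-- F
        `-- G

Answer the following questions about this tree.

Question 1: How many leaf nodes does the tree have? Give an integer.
Answer: 3

Derivation:
Leaves (nodes with no children): D, F, G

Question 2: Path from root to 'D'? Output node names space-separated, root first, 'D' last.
Answer: E A D

Derivation:
Walk down from root: E -> A -> D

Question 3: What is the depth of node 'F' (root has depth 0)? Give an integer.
Answer: 3

Derivation:
Path from root to F: E -> B -> C -> F
Depth = number of edges = 3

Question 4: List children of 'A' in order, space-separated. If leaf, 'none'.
Answer: D

Derivation:
Node A's children (from adjacency): D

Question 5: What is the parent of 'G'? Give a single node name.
Scan adjacency: G appears as child of C

Answer: C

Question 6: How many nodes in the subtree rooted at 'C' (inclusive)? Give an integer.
Answer: 3

Derivation:
Subtree rooted at C contains: C, F, G
Count = 3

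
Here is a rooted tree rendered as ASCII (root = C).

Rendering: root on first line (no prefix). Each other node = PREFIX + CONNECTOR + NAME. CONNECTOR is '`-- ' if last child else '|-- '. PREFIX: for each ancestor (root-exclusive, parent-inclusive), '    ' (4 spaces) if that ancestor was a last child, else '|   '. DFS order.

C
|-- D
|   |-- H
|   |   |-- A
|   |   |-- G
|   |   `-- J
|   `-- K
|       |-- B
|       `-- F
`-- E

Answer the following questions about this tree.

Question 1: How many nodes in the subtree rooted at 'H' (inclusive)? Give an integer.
Subtree rooted at H contains: A, G, H, J
Count = 4

Answer: 4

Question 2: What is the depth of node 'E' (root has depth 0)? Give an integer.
Answer: 1

Derivation:
Path from root to E: C -> E
Depth = number of edges = 1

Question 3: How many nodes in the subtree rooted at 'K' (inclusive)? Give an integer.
Answer: 3

Derivation:
Subtree rooted at K contains: B, F, K
Count = 3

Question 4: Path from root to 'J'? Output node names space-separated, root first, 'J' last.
Walk down from root: C -> D -> H -> J

Answer: C D H J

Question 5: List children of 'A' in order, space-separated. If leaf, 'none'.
Node A's children (from adjacency): (leaf)

Answer: none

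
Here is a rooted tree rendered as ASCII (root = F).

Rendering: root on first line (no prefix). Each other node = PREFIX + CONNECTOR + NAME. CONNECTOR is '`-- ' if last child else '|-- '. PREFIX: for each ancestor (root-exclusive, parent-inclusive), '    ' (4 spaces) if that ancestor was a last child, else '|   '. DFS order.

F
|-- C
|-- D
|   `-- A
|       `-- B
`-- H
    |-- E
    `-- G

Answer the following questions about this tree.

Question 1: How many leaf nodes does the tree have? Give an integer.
Answer: 4

Derivation:
Leaves (nodes with no children): B, C, E, G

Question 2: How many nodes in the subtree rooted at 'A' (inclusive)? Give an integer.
Answer: 2

Derivation:
Subtree rooted at A contains: A, B
Count = 2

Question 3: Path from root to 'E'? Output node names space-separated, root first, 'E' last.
Answer: F H E

Derivation:
Walk down from root: F -> H -> E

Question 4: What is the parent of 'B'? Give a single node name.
Scan adjacency: B appears as child of A

Answer: A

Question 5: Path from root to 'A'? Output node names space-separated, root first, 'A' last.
Walk down from root: F -> D -> A

Answer: F D A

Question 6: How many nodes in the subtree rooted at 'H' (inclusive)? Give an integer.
Subtree rooted at H contains: E, G, H
Count = 3

Answer: 3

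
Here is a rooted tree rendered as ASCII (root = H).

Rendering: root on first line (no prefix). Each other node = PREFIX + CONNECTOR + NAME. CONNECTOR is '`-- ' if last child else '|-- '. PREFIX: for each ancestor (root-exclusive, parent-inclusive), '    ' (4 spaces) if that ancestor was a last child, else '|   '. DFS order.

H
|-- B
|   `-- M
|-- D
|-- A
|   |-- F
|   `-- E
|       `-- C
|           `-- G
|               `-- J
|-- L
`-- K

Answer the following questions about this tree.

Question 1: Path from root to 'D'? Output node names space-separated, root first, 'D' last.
Answer: H D

Derivation:
Walk down from root: H -> D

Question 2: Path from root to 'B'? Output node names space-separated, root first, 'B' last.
Answer: H B

Derivation:
Walk down from root: H -> B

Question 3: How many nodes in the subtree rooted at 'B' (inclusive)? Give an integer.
Answer: 2

Derivation:
Subtree rooted at B contains: B, M
Count = 2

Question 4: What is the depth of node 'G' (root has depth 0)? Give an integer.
Answer: 4

Derivation:
Path from root to G: H -> A -> E -> C -> G
Depth = number of edges = 4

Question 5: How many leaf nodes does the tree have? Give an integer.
Leaves (nodes with no children): D, F, J, K, L, M

Answer: 6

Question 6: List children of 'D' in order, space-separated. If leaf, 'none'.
Answer: none

Derivation:
Node D's children (from adjacency): (leaf)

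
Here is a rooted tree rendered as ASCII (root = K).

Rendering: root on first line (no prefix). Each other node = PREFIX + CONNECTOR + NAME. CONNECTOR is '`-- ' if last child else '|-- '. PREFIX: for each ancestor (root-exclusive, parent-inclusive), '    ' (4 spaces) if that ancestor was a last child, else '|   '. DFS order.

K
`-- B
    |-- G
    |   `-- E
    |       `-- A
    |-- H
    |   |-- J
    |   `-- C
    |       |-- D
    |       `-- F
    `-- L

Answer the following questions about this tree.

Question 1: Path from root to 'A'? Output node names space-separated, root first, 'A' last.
Walk down from root: K -> B -> G -> E -> A

Answer: K B G E A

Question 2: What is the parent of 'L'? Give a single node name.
Scan adjacency: L appears as child of B

Answer: B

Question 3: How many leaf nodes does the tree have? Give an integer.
Answer: 5

Derivation:
Leaves (nodes with no children): A, D, F, J, L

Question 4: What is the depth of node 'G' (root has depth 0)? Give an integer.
Path from root to G: K -> B -> G
Depth = number of edges = 2

Answer: 2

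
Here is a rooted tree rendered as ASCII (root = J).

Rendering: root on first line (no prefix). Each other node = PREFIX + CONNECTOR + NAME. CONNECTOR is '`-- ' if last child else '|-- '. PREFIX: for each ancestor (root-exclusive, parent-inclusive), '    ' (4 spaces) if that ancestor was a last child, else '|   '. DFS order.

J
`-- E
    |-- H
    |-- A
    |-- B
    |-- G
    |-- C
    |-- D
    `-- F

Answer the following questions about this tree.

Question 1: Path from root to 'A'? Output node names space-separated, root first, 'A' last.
Walk down from root: J -> E -> A

Answer: J E A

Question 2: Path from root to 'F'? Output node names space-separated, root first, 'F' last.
Walk down from root: J -> E -> F

Answer: J E F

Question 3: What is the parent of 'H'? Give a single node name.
Scan adjacency: H appears as child of E

Answer: E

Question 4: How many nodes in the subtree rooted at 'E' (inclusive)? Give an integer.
Subtree rooted at E contains: A, B, C, D, E, F, G, H
Count = 8

Answer: 8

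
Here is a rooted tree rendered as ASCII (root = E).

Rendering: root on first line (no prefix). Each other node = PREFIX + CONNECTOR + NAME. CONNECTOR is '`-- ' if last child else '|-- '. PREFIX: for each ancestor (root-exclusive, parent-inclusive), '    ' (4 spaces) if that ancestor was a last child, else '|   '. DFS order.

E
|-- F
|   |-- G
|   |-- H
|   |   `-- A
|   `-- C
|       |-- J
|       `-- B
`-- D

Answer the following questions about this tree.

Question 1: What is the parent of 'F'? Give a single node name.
Answer: E

Derivation:
Scan adjacency: F appears as child of E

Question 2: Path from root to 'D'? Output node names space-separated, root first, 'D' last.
Walk down from root: E -> D

Answer: E D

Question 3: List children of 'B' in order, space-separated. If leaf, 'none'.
Node B's children (from adjacency): (leaf)

Answer: none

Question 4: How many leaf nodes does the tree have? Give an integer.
Answer: 5

Derivation:
Leaves (nodes with no children): A, B, D, G, J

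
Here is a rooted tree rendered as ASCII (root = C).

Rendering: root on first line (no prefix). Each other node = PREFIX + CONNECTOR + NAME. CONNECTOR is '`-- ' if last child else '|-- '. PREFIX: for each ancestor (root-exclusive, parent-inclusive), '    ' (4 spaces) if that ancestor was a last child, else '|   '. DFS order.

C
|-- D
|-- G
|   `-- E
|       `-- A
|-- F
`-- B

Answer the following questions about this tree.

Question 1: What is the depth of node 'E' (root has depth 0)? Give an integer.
Path from root to E: C -> G -> E
Depth = number of edges = 2

Answer: 2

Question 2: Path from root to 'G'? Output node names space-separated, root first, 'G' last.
Answer: C G

Derivation:
Walk down from root: C -> G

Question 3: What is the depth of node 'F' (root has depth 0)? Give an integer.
Answer: 1

Derivation:
Path from root to F: C -> F
Depth = number of edges = 1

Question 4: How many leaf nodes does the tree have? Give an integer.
Answer: 4

Derivation:
Leaves (nodes with no children): A, B, D, F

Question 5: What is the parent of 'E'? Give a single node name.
Answer: G

Derivation:
Scan adjacency: E appears as child of G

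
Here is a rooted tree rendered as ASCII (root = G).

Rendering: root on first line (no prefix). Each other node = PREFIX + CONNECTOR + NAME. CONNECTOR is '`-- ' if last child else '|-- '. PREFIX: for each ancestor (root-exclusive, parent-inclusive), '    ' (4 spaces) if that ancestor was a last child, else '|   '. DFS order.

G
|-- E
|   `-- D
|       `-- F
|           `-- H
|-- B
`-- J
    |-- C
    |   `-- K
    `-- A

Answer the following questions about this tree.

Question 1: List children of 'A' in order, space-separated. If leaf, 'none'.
Answer: none

Derivation:
Node A's children (from adjacency): (leaf)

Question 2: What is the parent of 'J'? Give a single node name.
Answer: G

Derivation:
Scan adjacency: J appears as child of G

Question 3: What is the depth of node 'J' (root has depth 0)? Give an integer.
Path from root to J: G -> J
Depth = number of edges = 1

Answer: 1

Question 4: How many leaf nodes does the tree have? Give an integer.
Leaves (nodes with no children): A, B, H, K

Answer: 4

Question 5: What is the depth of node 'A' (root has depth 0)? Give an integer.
Path from root to A: G -> J -> A
Depth = number of edges = 2

Answer: 2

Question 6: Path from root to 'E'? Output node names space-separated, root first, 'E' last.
Answer: G E

Derivation:
Walk down from root: G -> E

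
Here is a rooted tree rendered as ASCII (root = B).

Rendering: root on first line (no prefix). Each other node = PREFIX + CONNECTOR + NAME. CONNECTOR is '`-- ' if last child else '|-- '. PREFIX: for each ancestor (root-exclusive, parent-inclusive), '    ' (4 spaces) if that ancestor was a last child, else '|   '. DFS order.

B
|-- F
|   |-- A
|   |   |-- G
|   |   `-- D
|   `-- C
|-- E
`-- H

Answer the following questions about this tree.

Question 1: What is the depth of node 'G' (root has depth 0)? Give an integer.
Path from root to G: B -> F -> A -> G
Depth = number of edges = 3

Answer: 3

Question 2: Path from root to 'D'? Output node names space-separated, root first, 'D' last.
Answer: B F A D

Derivation:
Walk down from root: B -> F -> A -> D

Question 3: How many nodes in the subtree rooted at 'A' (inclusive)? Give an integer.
Answer: 3

Derivation:
Subtree rooted at A contains: A, D, G
Count = 3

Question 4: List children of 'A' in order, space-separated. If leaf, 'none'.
Answer: G D

Derivation:
Node A's children (from adjacency): G, D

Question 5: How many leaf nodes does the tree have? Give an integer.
Leaves (nodes with no children): C, D, E, G, H

Answer: 5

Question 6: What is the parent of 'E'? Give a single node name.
Scan adjacency: E appears as child of B

Answer: B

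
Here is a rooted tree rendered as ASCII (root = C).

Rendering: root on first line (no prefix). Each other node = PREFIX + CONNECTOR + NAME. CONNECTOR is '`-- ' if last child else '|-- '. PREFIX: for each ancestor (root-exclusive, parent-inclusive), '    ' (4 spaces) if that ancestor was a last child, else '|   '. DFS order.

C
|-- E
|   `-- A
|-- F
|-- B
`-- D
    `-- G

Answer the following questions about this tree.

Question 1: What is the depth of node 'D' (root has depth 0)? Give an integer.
Path from root to D: C -> D
Depth = number of edges = 1

Answer: 1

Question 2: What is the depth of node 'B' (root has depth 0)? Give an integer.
Path from root to B: C -> B
Depth = number of edges = 1

Answer: 1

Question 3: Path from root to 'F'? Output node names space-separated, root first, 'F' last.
Answer: C F

Derivation:
Walk down from root: C -> F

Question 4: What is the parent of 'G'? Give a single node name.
Answer: D

Derivation:
Scan adjacency: G appears as child of D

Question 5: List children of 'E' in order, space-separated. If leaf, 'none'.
Node E's children (from adjacency): A

Answer: A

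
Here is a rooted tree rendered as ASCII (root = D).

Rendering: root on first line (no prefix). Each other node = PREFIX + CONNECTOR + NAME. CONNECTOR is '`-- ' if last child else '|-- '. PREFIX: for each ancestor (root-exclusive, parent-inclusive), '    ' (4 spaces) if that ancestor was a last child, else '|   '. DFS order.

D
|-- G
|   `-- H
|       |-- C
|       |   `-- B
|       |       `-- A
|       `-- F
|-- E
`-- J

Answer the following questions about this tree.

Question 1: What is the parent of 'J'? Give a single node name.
Scan adjacency: J appears as child of D

Answer: D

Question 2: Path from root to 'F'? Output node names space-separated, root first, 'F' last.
Answer: D G H F

Derivation:
Walk down from root: D -> G -> H -> F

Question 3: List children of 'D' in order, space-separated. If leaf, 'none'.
Answer: G E J

Derivation:
Node D's children (from adjacency): G, E, J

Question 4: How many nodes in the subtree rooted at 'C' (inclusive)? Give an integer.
Answer: 3

Derivation:
Subtree rooted at C contains: A, B, C
Count = 3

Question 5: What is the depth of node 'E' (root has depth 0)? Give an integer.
Path from root to E: D -> E
Depth = number of edges = 1

Answer: 1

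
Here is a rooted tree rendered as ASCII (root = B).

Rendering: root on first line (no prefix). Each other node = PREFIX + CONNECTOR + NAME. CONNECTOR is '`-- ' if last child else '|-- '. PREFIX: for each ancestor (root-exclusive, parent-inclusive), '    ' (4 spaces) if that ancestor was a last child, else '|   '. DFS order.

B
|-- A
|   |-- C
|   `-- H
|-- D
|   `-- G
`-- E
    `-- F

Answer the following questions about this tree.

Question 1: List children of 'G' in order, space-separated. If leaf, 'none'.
Node G's children (from adjacency): (leaf)

Answer: none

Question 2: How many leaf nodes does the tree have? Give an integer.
Answer: 4

Derivation:
Leaves (nodes with no children): C, F, G, H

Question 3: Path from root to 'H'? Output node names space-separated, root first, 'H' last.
Walk down from root: B -> A -> H

Answer: B A H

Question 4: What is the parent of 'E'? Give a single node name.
Answer: B

Derivation:
Scan adjacency: E appears as child of B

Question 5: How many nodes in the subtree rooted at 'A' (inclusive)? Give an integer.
Subtree rooted at A contains: A, C, H
Count = 3

Answer: 3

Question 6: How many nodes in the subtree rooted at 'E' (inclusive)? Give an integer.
Subtree rooted at E contains: E, F
Count = 2

Answer: 2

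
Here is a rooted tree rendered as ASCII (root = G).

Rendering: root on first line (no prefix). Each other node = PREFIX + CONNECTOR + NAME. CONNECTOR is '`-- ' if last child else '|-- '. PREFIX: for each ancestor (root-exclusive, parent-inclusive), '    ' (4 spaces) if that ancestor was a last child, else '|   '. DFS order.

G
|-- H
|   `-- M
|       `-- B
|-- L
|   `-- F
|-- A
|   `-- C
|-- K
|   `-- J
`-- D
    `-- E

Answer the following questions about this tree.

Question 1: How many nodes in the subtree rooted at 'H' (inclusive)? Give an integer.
Answer: 3

Derivation:
Subtree rooted at H contains: B, H, M
Count = 3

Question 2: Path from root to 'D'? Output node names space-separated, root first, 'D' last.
Walk down from root: G -> D

Answer: G D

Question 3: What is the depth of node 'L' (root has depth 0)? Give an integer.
Path from root to L: G -> L
Depth = number of edges = 1

Answer: 1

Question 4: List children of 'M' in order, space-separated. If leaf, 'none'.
Node M's children (from adjacency): B

Answer: B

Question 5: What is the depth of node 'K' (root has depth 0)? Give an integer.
Answer: 1

Derivation:
Path from root to K: G -> K
Depth = number of edges = 1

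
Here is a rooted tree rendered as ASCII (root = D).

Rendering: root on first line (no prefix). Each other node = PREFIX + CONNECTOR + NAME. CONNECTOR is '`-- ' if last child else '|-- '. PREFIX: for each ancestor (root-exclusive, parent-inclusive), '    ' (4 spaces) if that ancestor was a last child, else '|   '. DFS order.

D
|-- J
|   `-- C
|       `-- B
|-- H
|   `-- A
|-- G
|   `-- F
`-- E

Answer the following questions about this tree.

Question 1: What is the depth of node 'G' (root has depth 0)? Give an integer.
Path from root to G: D -> G
Depth = number of edges = 1

Answer: 1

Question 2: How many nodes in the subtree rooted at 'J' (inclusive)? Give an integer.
Answer: 3

Derivation:
Subtree rooted at J contains: B, C, J
Count = 3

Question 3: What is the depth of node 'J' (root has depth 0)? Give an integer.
Answer: 1

Derivation:
Path from root to J: D -> J
Depth = number of edges = 1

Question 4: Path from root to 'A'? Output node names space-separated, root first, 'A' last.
Answer: D H A

Derivation:
Walk down from root: D -> H -> A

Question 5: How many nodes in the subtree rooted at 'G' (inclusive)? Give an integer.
Subtree rooted at G contains: F, G
Count = 2

Answer: 2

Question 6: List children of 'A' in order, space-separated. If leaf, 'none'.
Answer: none

Derivation:
Node A's children (from adjacency): (leaf)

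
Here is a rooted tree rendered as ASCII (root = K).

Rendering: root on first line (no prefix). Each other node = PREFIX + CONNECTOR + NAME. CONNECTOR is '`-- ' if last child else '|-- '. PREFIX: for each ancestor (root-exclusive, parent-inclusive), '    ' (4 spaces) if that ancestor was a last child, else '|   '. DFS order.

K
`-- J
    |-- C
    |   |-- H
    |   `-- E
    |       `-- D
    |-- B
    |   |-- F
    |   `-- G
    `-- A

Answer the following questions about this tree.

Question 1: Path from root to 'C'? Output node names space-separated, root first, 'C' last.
Answer: K J C

Derivation:
Walk down from root: K -> J -> C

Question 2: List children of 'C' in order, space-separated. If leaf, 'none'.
Answer: H E

Derivation:
Node C's children (from adjacency): H, E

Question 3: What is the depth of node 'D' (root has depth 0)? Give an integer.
Answer: 4

Derivation:
Path from root to D: K -> J -> C -> E -> D
Depth = number of edges = 4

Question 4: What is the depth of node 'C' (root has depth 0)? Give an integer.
Path from root to C: K -> J -> C
Depth = number of edges = 2

Answer: 2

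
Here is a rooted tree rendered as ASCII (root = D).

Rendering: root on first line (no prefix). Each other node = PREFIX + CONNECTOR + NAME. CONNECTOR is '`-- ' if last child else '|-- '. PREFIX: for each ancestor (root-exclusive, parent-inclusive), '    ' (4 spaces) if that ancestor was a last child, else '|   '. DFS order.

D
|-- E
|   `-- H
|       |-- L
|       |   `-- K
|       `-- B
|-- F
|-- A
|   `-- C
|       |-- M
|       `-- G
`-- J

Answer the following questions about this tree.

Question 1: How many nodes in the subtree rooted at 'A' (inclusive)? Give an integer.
Subtree rooted at A contains: A, C, G, M
Count = 4

Answer: 4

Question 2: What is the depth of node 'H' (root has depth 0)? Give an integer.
Path from root to H: D -> E -> H
Depth = number of edges = 2

Answer: 2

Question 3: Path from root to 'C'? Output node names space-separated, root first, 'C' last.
Answer: D A C

Derivation:
Walk down from root: D -> A -> C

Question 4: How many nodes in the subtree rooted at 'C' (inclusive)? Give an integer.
Answer: 3

Derivation:
Subtree rooted at C contains: C, G, M
Count = 3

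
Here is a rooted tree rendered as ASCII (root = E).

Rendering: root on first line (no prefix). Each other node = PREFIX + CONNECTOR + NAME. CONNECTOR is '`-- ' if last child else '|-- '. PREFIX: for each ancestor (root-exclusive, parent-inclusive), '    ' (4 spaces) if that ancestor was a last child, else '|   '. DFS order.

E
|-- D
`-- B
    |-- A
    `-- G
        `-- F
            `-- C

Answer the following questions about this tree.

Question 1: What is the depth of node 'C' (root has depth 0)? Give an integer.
Path from root to C: E -> B -> G -> F -> C
Depth = number of edges = 4

Answer: 4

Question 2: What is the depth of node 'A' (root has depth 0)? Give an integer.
Answer: 2

Derivation:
Path from root to A: E -> B -> A
Depth = number of edges = 2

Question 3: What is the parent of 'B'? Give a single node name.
Answer: E

Derivation:
Scan adjacency: B appears as child of E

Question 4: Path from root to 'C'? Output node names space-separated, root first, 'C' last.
Walk down from root: E -> B -> G -> F -> C

Answer: E B G F C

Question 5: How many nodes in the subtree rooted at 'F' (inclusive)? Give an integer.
Subtree rooted at F contains: C, F
Count = 2

Answer: 2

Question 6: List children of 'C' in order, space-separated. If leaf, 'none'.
Node C's children (from adjacency): (leaf)

Answer: none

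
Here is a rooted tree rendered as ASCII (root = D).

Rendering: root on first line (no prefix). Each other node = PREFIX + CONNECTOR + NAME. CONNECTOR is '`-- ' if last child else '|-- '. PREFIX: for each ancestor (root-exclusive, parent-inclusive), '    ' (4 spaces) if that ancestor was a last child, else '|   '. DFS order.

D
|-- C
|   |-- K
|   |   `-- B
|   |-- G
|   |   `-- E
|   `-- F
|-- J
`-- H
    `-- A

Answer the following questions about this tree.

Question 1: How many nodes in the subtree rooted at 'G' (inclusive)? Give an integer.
Subtree rooted at G contains: E, G
Count = 2

Answer: 2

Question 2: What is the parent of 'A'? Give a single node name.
Scan adjacency: A appears as child of H

Answer: H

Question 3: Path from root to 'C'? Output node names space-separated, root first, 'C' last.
Walk down from root: D -> C

Answer: D C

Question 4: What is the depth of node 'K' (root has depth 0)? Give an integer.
Answer: 2

Derivation:
Path from root to K: D -> C -> K
Depth = number of edges = 2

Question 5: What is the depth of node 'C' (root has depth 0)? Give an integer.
Answer: 1

Derivation:
Path from root to C: D -> C
Depth = number of edges = 1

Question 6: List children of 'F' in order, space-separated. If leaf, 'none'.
Answer: none

Derivation:
Node F's children (from adjacency): (leaf)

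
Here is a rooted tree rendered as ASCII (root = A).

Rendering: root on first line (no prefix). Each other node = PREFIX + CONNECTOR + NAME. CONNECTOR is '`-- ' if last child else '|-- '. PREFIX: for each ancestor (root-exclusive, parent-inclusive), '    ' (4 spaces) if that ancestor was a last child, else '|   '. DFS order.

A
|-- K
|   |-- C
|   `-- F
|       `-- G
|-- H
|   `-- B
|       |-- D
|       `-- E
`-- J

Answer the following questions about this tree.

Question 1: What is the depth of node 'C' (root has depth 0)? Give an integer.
Answer: 2

Derivation:
Path from root to C: A -> K -> C
Depth = number of edges = 2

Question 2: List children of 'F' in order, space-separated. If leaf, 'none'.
Node F's children (from adjacency): G

Answer: G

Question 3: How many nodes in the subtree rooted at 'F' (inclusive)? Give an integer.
Subtree rooted at F contains: F, G
Count = 2

Answer: 2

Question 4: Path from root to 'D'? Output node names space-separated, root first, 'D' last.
Walk down from root: A -> H -> B -> D

Answer: A H B D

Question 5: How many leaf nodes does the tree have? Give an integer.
Answer: 5

Derivation:
Leaves (nodes with no children): C, D, E, G, J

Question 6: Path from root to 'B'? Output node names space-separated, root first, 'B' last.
Walk down from root: A -> H -> B

Answer: A H B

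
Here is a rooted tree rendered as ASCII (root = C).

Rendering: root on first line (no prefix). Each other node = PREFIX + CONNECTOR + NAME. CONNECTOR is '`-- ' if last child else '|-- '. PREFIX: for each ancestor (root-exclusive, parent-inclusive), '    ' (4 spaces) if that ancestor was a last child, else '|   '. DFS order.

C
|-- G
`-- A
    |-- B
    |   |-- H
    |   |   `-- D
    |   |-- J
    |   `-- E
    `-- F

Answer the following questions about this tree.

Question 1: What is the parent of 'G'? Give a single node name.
Answer: C

Derivation:
Scan adjacency: G appears as child of C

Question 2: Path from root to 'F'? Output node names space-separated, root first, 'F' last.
Answer: C A F

Derivation:
Walk down from root: C -> A -> F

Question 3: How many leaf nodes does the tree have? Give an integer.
Answer: 5

Derivation:
Leaves (nodes with no children): D, E, F, G, J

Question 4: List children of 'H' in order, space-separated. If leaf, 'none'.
Node H's children (from adjacency): D

Answer: D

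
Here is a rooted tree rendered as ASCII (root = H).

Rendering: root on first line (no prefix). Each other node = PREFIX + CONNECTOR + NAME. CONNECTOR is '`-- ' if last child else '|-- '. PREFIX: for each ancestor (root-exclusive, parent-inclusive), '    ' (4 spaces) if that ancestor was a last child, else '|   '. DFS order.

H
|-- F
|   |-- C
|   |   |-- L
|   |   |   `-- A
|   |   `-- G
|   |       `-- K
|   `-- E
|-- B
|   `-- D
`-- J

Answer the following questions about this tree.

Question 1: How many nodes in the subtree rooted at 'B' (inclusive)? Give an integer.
Subtree rooted at B contains: B, D
Count = 2

Answer: 2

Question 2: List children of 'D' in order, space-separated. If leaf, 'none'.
Node D's children (from adjacency): (leaf)

Answer: none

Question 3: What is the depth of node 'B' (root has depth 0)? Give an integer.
Path from root to B: H -> B
Depth = number of edges = 1

Answer: 1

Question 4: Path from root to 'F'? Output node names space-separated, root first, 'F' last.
Walk down from root: H -> F

Answer: H F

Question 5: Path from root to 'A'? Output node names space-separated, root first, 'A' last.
Walk down from root: H -> F -> C -> L -> A

Answer: H F C L A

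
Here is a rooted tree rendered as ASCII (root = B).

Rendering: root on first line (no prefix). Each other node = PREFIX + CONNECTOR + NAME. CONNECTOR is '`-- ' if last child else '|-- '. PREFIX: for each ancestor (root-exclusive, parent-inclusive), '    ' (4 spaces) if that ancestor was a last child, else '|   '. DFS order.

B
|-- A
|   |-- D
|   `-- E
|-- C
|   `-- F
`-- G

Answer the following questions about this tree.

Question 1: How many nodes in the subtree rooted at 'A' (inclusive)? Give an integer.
Subtree rooted at A contains: A, D, E
Count = 3

Answer: 3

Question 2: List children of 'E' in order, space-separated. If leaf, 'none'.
Node E's children (from adjacency): (leaf)

Answer: none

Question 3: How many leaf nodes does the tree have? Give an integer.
Answer: 4

Derivation:
Leaves (nodes with no children): D, E, F, G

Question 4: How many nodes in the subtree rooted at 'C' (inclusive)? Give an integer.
Subtree rooted at C contains: C, F
Count = 2

Answer: 2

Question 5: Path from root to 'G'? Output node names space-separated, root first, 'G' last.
Answer: B G

Derivation:
Walk down from root: B -> G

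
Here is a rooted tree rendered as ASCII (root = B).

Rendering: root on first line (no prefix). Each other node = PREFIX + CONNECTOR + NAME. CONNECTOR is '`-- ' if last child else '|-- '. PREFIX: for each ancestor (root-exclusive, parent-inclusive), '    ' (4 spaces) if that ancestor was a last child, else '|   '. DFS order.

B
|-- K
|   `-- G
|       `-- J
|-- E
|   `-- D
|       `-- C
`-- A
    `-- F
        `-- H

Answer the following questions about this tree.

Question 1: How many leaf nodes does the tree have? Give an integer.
Answer: 3

Derivation:
Leaves (nodes with no children): C, H, J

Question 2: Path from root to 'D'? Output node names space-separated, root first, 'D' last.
Answer: B E D

Derivation:
Walk down from root: B -> E -> D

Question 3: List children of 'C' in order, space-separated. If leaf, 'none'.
Node C's children (from adjacency): (leaf)

Answer: none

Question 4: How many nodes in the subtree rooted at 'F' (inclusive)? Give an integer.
Subtree rooted at F contains: F, H
Count = 2

Answer: 2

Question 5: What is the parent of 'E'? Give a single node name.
Scan adjacency: E appears as child of B

Answer: B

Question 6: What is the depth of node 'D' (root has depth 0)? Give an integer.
Path from root to D: B -> E -> D
Depth = number of edges = 2

Answer: 2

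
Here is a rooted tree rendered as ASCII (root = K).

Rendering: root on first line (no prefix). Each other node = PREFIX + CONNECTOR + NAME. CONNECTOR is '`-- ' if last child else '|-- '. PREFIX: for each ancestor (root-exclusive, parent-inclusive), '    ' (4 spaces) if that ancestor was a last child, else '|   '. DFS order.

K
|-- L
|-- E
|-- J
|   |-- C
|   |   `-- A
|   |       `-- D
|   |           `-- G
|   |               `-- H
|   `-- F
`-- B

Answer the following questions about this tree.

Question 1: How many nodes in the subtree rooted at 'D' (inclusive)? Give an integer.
Subtree rooted at D contains: D, G, H
Count = 3

Answer: 3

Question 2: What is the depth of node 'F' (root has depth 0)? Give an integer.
Answer: 2

Derivation:
Path from root to F: K -> J -> F
Depth = number of edges = 2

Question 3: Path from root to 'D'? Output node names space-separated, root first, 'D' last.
Walk down from root: K -> J -> C -> A -> D

Answer: K J C A D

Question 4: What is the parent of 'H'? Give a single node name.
Answer: G

Derivation:
Scan adjacency: H appears as child of G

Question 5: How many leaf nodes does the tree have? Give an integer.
Leaves (nodes with no children): B, E, F, H, L

Answer: 5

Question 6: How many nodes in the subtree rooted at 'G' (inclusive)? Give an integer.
Subtree rooted at G contains: G, H
Count = 2

Answer: 2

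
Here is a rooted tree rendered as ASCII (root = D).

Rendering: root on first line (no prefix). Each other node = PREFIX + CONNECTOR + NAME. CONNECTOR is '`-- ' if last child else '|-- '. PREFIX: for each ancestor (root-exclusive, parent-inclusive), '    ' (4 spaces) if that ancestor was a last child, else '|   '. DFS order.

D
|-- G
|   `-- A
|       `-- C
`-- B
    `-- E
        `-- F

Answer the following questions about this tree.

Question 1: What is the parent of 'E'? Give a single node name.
Answer: B

Derivation:
Scan adjacency: E appears as child of B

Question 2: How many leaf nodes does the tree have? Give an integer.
Leaves (nodes with no children): C, F

Answer: 2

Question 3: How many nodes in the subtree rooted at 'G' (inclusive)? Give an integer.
Answer: 3

Derivation:
Subtree rooted at G contains: A, C, G
Count = 3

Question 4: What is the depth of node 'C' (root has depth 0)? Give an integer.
Path from root to C: D -> G -> A -> C
Depth = number of edges = 3

Answer: 3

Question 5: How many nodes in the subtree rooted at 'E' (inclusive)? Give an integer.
Answer: 2

Derivation:
Subtree rooted at E contains: E, F
Count = 2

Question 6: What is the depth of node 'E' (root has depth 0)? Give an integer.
Path from root to E: D -> B -> E
Depth = number of edges = 2

Answer: 2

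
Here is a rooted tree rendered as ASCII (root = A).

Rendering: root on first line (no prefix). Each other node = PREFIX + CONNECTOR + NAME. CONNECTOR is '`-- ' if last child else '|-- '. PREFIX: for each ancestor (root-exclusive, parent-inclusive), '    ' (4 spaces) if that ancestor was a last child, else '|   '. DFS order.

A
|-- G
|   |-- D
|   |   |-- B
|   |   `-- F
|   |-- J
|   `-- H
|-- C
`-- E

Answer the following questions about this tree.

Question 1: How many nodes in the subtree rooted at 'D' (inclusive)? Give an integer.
Answer: 3

Derivation:
Subtree rooted at D contains: B, D, F
Count = 3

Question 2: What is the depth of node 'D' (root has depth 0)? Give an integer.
Path from root to D: A -> G -> D
Depth = number of edges = 2

Answer: 2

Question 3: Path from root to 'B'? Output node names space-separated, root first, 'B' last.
Walk down from root: A -> G -> D -> B

Answer: A G D B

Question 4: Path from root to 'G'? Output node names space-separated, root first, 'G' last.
Answer: A G

Derivation:
Walk down from root: A -> G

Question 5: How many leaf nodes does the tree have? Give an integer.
Leaves (nodes with no children): B, C, E, F, H, J

Answer: 6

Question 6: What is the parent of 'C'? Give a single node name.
Scan adjacency: C appears as child of A

Answer: A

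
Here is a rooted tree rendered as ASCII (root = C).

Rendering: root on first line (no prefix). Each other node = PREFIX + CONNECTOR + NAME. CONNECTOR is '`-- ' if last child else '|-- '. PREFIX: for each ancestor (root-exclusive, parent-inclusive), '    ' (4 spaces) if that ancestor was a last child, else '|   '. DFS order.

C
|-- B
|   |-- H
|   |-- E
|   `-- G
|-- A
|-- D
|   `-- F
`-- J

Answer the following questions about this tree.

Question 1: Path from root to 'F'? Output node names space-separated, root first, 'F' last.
Answer: C D F

Derivation:
Walk down from root: C -> D -> F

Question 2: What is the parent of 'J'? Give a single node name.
Answer: C

Derivation:
Scan adjacency: J appears as child of C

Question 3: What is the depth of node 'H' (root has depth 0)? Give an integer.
Answer: 2

Derivation:
Path from root to H: C -> B -> H
Depth = number of edges = 2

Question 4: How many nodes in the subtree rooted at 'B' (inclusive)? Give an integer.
Answer: 4

Derivation:
Subtree rooted at B contains: B, E, G, H
Count = 4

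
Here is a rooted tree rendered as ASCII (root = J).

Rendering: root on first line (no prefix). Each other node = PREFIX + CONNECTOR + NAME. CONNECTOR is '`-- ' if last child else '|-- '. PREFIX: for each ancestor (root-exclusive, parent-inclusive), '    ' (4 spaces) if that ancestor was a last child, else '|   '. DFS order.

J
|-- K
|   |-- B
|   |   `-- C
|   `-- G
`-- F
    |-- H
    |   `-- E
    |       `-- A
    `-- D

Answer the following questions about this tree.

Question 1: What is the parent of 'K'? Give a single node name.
Scan adjacency: K appears as child of J

Answer: J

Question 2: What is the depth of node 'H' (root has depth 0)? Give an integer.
Answer: 2

Derivation:
Path from root to H: J -> F -> H
Depth = number of edges = 2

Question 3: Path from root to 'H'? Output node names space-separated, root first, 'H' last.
Walk down from root: J -> F -> H

Answer: J F H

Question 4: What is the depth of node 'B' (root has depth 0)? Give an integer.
Path from root to B: J -> K -> B
Depth = number of edges = 2

Answer: 2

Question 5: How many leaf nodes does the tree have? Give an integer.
Leaves (nodes with no children): A, C, D, G

Answer: 4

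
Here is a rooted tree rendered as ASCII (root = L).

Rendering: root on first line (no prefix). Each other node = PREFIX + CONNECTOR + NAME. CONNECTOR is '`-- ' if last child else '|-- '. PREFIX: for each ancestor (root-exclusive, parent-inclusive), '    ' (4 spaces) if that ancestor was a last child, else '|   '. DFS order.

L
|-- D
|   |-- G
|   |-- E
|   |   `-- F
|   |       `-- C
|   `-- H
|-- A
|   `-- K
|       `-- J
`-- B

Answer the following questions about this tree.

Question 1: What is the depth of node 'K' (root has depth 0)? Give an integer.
Path from root to K: L -> A -> K
Depth = number of edges = 2

Answer: 2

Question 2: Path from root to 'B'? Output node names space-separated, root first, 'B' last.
Walk down from root: L -> B

Answer: L B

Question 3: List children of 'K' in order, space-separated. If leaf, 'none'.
Answer: J

Derivation:
Node K's children (from adjacency): J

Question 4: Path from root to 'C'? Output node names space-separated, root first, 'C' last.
Answer: L D E F C

Derivation:
Walk down from root: L -> D -> E -> F -> C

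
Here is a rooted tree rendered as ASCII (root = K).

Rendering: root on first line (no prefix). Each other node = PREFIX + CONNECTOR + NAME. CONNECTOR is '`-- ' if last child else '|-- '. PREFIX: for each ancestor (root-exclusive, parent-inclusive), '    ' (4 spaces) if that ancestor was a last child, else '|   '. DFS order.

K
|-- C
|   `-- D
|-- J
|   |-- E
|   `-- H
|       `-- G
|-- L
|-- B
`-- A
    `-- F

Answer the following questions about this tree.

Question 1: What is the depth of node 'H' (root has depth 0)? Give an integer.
Answer: 2

Derivation:
Path from root to H: K -> J -> H
Depth = number of edges = 2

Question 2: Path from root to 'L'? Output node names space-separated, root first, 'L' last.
Answer: K L

Derivation:
Walk down from root: K -> L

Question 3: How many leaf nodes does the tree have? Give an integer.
Answer: 6

Derivation:
Leaves (nodes with no children): B, D, E, F, G, L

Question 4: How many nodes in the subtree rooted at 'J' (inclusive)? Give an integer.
Subtree rooted at J contains: E, G, H, J
Count = 4

Answer: 4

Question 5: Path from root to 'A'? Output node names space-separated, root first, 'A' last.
Walk down from root: K -> A

Answer: K A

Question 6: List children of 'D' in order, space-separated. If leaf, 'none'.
Answer: none

Derivation:
Node D's children (from adjacency): (leaf)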